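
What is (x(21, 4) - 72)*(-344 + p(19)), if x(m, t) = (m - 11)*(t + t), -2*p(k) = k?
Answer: -2828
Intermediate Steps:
p(k) = -k/2
x(m, t) = 2*t*(-11 + m) (x(m, t) = (-11 + m)*(2*t) = 2*t*(-11 + m))
(x(21, 4) - 72)*(-344 + p(19)) = (2*4*(-11 + 21) - 72)*(-344 - ½*19) = (2*4*10 - 72)*(-344 - 19/2) = (80 - 72)*(-707/2) = 8*(-707/2) = -2828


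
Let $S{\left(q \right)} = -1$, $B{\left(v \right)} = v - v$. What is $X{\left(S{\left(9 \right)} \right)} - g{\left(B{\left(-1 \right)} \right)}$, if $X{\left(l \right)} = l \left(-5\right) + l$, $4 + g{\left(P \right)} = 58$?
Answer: $-50$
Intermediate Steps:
$B{\left(v \right)} = 0$
$g{\left(P \right)} = 54$ ($g{\left(P \right)} = -4 + 58 = 54$)
$X{\left(l \right)} = - 4 l$ ($X{\left(l \right)} = - 5 l + l = - 4 l$)
$X{\left(S{\left(9 \right)} \right)} - g{\left(B{\left(-1 \right)} \right)} = \left(-4\right) \left(-1\right) - 54 = 4 - 54 = -50$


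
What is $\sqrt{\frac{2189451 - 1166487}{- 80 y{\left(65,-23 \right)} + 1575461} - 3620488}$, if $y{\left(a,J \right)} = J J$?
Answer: $\frac{2 i \sqrt{26265532980704321}}{170349} \approx 1902.8 i$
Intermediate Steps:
$y{\left(a,J \right)} = J^{2}$
$\sqrt{\frac{2189451 - 1166487}{- 80 y{\left(65,-23 \right)} + 1575461} - 3620488} = \sqrt{\frac{2189451 - 1166487}{- 80 \left(-23\right)^{2} + 1575461} - 3620488} = \sqrt{\frac{1022964}{\left(-80\right) 529 + 1575461} - 3620488} = \sqrt{\frac{1022964}{-42320 + 1575461} - 3620488} = \sqrt{\frac{1022964}{1533141} - 3620488} = \sqrt{1022964 \cdot \frac{1}{1533141} - 3620488} = \sqrt{\frac{340988}{511047} - 3620488} = \sqrt{- \frac{1850239189948}{511047}} = \frac{2 i \sqrt{26265532980704321}}{170349}$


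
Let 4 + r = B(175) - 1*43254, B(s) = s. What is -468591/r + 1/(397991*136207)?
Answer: 8467308185933350/778497748727457 ≈ 10.876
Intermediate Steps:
r = -43083 (r = -4 + (175 - 1*43254) = -4 + (175 - 43254) = -4 - 43079 = -43083)
-468591/r + 1/(397991*136207) = -468591/(-43083) + 1/(397991*136207) = -468591*(-1/43083) + (1/397991)*(1/136207) = 156197/14361 + 1/54209160137 = 8467308185933350/778497748727457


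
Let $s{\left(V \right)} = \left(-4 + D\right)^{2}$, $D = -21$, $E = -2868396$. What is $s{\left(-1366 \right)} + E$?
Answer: $-2867771$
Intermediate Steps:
$s{\left(V \right)} = 625$ ($s{\left(V \right)} = \left(-4 - 21\right)^{2} = \left(-25\right)^{2} = 625$)
$s{\left(-1366 \right)} + E = 625 - 2868396 = -2867771$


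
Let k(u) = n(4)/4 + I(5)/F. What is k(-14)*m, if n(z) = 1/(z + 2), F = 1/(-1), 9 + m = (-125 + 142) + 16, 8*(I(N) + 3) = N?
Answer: 58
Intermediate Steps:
I(N) = -3 + N/8
m = 24 (m = -9 + ((-125 + 142) + 16) = -9 + (17 + 16) = -9 + 33 = 24)
F = -1
n(z) = 1/(2 + z)
k(u) = 29/12 (k(u) = 1/((2 + 4)*4) + (-3 + (⅛)*5)/(-1) = (¼)/6 + (-3 + 5/8)*(-1) = (⅙)*(¼) - 19/8*(-1) = 1/24 + 19/8 = 29/12)
k(-14)*m = (29/12)*24 = 58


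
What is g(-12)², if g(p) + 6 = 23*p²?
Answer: 10929636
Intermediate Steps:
g(p) = -6 + 23*p²
g(-12)² = (-6 + 23*(-12)²)² = (-6 + 23*144)² = (-6 + 3312)² = 3306² = 10929636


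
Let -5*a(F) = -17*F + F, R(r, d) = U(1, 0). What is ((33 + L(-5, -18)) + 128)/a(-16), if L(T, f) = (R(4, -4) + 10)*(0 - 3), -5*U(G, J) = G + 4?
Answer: -335/128 ≈ -2.6172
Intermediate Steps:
U(G, J) = -⅘ - G/5 (U(G, J) = -(G + 4)/5 = -(4 + G)/5 = -⅘ - G/5)
R(r, d) = -1 (R(r, d) = -⅘ - ⅕*1 = -⅘ - ⅕ = -1)
L(T, f) = -27 (L(T, f) = (-1 + 10)*(0 - 3) = 9*(-3) = -27)
a(F) = 16*F/5 (a(F) = -(-17*F + F)/5 = -(-16)*F/5 = 16*F/5)
((33 + L(-5, -18)) + 128)/a(-16) = ((33 - 27) + 128)/(((16/5)*(-16))) = (6 + 128)/(-256/5) = 134*(-5/256) = -335/128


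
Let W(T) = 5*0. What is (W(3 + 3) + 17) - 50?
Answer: -33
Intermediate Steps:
W(T) = 0
(W(3 + 3) + 17) - 50 = (0 + 17) - 50 = 17 - 50 = -33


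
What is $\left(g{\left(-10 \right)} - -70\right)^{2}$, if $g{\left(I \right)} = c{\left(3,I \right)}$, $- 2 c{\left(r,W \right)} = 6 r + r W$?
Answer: $5776$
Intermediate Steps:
$c{\left(r,W \right)} = - 3 r - \frac{W r}{2}$ ($c{\left(r,W \right)} = - \frac{6 r + r W}{2} = - \frac{6 r + W r}{2} = - 3 r - \frac{W r}{2}$)
$g{\left(I \right)} = -9 - \frac{3 I}{2}$ ($g{\left(I \right)} = \left(- \frac{1}{2}\right) 3 \left(6 + I\right) = -9 - \frac{3 I}{2}$)
$\left(g{\left(-10 \right)} - -70\right)^{2} = \left(\left(-9 - -15\right) - -70\right)^{2} = \left(\left(-9 + 15\right) + 70\right)^{2} = \left(6 + 70\right)^{2} = 76^{2} = 5776$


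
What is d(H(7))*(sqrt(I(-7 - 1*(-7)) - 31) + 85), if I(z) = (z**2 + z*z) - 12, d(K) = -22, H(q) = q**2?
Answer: -1870 - 22*I*sqrt(43) ≈ -1870.0 - 144.26*I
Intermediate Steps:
I(z) = -12 + 2*z**2 (I(z) = (z**2 + z**2) - 12 = 2*z**2 - 12 = -12 + 2*z**2)
d(H(7))*(sqrt(I(-7 - 1*(-7)) - 31) + 85) = -22*(sqrt((-12 + 2*(-7 - 1*(-7))**2) - 31) + 85) = -22*(sqrt((-12 + 2*(-7 + 7)**2) - 31) + 85) = -22*(sqrt((-12 + 2*0**2) - 31) + 85) = -22*(sqrt((-12 + 2*0) - 31) + 85) = -22*(sqrt((-12 + 0) - 31) + 85) = -22*(sqrt(-12 - 31) + 85) = -22*(sqrt(-43) + 85) = -22*(I*sqrt(43) + 85) = -22*(85 + I*sqrt(43)) = -1870 - 22*I*sqrt(43)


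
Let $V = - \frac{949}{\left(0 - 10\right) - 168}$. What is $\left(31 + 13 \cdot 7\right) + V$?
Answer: $\frac{22665}{178} \approx 127.33$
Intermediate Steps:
$V = \frac{949}{178}$ ($V = - \frac{949}{\left(0 - 10\right) - 168} = - \frac{949}{-10 - 168} = - \frac{949}{-178} = \left(-949\right) \left(- \frac{1}{178}\right) = \frac{949}{178} \approx 5.3315$)
$\left(31 + 13 \cdot 7\right) + V = \left(31 + 13 \cdot 7\right) + \frac{949}{178} = \left(31 + 91\right) + \frac{949}{178} = 122 + \frac{949}{178} = \frac{22665}{178}$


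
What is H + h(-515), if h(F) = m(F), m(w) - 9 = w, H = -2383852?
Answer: -2384358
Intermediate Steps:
m(w) = 9 + w
h(F) = 9 + F
H + h(-515) = -2383852 + (9 - 515) = -2383852 - 506 = -2384358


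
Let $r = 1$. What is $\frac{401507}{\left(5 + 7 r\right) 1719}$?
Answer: $\frac{401507}{20628} \approx 19.464$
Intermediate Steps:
$\frac{401507}{\left(5 + 7 r\right) 1719} = \frac{401507}{\left(5 + 7 \cdot 1\right) 1719} = \frac{401507}{\left(5 + 7\right) 1719} = \frac{401507}{12 \cdot 1719} = \frac{401507}{20628}$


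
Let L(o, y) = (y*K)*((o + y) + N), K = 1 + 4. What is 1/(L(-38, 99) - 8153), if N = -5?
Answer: 1/19567 ≈ 5.1106e-5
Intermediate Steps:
K = 5
L(o, y) = 5*y*(-5 + o + y) (L(o, y) = (y*5)*((o + y) - 5) = (5*y)*(-5 + o + y) = 5*y*(-5 + o + y))
1/(L(-38, 99) - 8153) = 1/(5*99*(-5 - 38 + 99) - 8153) = 1/(5*99*56 - 8153) = 1/(27720 - 8153) = 1/19567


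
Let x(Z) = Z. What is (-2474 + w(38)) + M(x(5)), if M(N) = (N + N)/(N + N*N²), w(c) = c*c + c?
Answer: -12895/13 ≈ -991.92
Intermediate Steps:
w(c) = c + c² (w(c) = c² + c = c + c²)
M(N) = 2*N/(N + N³) (M(N) = (2*N)/(N + N³) = 2*N/(N + N³))
(-2474 + w(38)) + M(x(5)) = (-2474 + 38*(1 + 38)) + 2/(1 + 5²) = (-2474 + 38*39) + 2/(1 + 25) = (-2474 + 1482) + 2/26 = -992 + 2*(1/26) = -992 + 1/13 = -12895/13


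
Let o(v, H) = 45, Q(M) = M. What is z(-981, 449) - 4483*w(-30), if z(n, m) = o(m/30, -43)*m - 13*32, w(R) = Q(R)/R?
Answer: 15306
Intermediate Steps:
w(R) = 1 (w(R) = R/R = 1)
z(n, m) = -416 + 45*m (z(n, m) = 45*m - 13*32 = 45*m - 416 = -416 + 45*m)
z(-981, 449) - 4483*w(-30) = (-416 + 45*449) - 4483 = (-416 + 20205) - 1*4483 = 19789 - 4483 = 15306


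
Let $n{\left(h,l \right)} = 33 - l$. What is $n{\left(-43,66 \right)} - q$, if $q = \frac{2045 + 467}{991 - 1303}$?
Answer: $- \frac{973}{39} \approx -24.949$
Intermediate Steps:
$q = - \frac{314}{39}$ ($q = \frac{2512}{-312} = 2512 \left(- \frac{1}{312}\right) = - \frac{314}{39} \approx -8.0513$)
$n{\left(-43,66 \right)} - q = \left(33 - 66\right) - - \frac{314}{39} = \left(33 - 66\right) + \frac{314}{39} = -33 + \frac{314}{39} = - \frac{973}{39}$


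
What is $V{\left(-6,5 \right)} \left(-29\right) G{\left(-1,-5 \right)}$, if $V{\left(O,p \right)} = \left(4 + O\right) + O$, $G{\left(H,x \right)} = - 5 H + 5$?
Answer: $2320$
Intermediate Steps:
$G{\left(H,x \right)} = 5 - 5 H$
$V{\left(O,p \right)} = 4 + 2 O$
$V{\left(-6,5 \right)} \left(-29\right) G{\left(-1,-5 \right)} = \left(4 + 2 \left(-6\right)\right) \left(-29\right) \left(5 - -5\right) = \left(4 - 12\right) \left(-29\right) \left(5 + 5\right) = \left(-8\right) \left(-29\right) 10 = 232 \cdot 10 = 2320$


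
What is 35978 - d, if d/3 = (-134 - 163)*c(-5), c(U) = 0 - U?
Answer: 40433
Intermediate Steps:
c(U) = -U
d = -4455 (d = 3*((-134 - 163)*(-1*(-5))) = 3*(-297*5) = 3*(-1485) = -4455)
35978 - d = 35978 - 1*(-4455) = 35978 + 4455 = 40433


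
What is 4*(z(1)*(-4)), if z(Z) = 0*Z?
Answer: 0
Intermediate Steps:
z(Z) = 0
4*(z(1)*(-4)) = 4*(0*(-4)) = 4*0 = 0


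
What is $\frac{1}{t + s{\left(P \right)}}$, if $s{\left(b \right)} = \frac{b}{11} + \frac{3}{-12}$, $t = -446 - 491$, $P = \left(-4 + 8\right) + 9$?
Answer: $- \frac{44}{41187} \approx -0.0010683$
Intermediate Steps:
$P = 13$ ($P = 4 + 9 = 13$)
$t = -937$
$s{\left(b \right)} = - \frac{1}{4} + \frac{b}{11}$ ($s{\left(b \right)} = b \frac{1}{11} + 3 \left(- \frac{1}{12}\right) = \frac{b}{11} - \frac{1}{4} = - \frac{1}{4} + \frac{b}{11}$)
$\frac{1}{t + s{\left(P \right)}} = \frac{1}{-937 + \left(- \frac{1}{4} + \frac{1}{11} \cdot 13\right)} = \frac{1}{-937 + \left(- \frac{1}{4} + \frac{13}{11}\right)} = \frac{1}{-937 + \frac{41}{44}} = \frac{1}{- \frac{41187}{44}} = - \frac{44}{41187}$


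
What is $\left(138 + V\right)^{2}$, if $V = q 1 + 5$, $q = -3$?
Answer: $19600$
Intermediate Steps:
$V = 2$ ($V = \left(-3\right) 1 + 5 = -3 + 5 = 2$)
$\left(138 + V\right)^{2} = \left(138 + 2\right)^{2} = 140^{2} = 19600$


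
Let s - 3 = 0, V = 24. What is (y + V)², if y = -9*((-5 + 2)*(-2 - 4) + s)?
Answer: 27225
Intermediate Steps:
s = 3 (s = 3 + 0 = 3)
y = -189 (y = -9*((-5 + 2)*(-2 - 4) + 3) = -9*(-3*(-6) + 3) = -9*(18 + 3) = -9*21 = -189)
(y + V)² = (-189 + 24)² = (-165)² = 27225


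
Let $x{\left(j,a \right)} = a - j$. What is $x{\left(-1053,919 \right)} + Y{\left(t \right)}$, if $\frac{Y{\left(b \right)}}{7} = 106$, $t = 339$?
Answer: $2714$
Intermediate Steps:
$Y{\left(b \right)} = 742$ ($Y{\left(b \right)} = 7 \cdot 106 = 742$)
$x{\left(-1053,919 \right)} + Y{\left(t \right)} = \left(919 - -1053\right) + 742 = \left(919 + 1053\right) + 742 = 1972 + 742 = 2714$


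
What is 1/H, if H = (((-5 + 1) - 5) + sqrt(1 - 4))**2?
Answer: (9 - I*sqrt(3))**(-2) ≈ 0.011054 + 0.0044185*I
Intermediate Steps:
H = (-9 + I*sqrt(3))**2 (H = ((-4 - 5) + sqrt(-3))**2 = (-9 + I*sqrt(3))**2 ≈ 78.0 - 31.177*I)
1/H = 1/((9 - I*sqrt(3))**2) = (9 - I*sqrt(3))**(-2)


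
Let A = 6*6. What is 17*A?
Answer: 612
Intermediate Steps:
A = 36
17*A = 17*36 = 612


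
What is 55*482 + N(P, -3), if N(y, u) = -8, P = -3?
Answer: 26502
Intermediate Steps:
55*482 + N(P, -3) = 55*482 - 8 = 26510 - 8 = 26502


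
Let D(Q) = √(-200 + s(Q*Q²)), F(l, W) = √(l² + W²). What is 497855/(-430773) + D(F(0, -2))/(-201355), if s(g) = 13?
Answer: -497855/430773 - I*√187/201355 ≈ -1.1557 - 6.7914e-5*I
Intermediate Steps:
F(l, W) = √(W² + l²)
D(Q) = I*√187 (D(Q) = √(-200 + 13) = √(-187) = I*√187)
497855/(-430773) + D(F(0, -2))/(-201355) = 497855/(-430773) + (I*√187)/(-201355) = 497855*(-1/430773) + (I*√187)*(-1/201355) = -497855/430773 - I*√187/201355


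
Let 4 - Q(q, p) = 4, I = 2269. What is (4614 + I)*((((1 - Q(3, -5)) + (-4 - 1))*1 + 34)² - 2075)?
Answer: -8087525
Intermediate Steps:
Q(q, p) = 0 (Q(q, p) = 4 - 1*4 = 4 - 4 = 0)
(4614 + I)*((((1 - Q(3, -5)) + (-4 - 1))*1 + 34)² - 2075) = (4614 + 2269)*((((1 - 1*0) + (-4 - 1))*1 + 34)² - 2075) = 6883*((((1 + 0) - 5)*1 + 34)² - 2075) = 6883*(((1 - 5)*1 + 34)² - 2075) = 6883*((-4*1 + 34)² - 2075) = 6883*((-4 + 34)² - 2075) = 6883*(30² - 2075) = 6883*(900 - 2075) = 6883*(-1175) = -8087525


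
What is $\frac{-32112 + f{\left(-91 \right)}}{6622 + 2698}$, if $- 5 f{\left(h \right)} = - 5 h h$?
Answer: $- \frac{23831}{9320} \approx -2.557$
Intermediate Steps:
$f{\left(h \right)} = h^{2}$ ($f{\left(h \right)} = - \frac{- 5 h h}{5} = - \frac{\left(-5\right) h^{2}}{5} = h^{2}$)
$\frac{-32112 + f{\left(-91 \right)}}{6622 + 2698} = \frac{-32112 + \left(-91\right)^{2}}{6622 + 2698} = \frac{-32112 + 8281}{9320} = \left(-23831\right) \frac{1}{9320} = - \frac{23831}{9320}$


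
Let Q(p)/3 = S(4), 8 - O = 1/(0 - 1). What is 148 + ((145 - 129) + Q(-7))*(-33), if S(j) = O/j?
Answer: -2411/4 ≈ -602.75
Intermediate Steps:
O = 9 (O = 8 - 1/(0 - 1) = 8 - 1/(-1) = 8 - 1*(-1) = 8 + 1 = 9)
S(j) = 9/j
Q(p) = 27/4 (Q(p) = 3*(9/4) = 27/4)
148 + ((145 - 129) + Q(-7))*(-33) = 148 + ((145 - 129) + 27/4)*(-33) = 148 + (16 + 27/4)*(-33) = 148 + (91/4)*(-33) = 148 - 3003/4 = -2411/4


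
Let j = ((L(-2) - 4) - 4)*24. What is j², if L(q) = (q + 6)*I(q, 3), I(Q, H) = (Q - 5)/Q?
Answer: 20736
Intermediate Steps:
I(Q, H) = (-5 + Q)/Q
L(q) = (-5 + q)*(6 + q)/q (L(q) = (q + 6)*((-5 + q)/q) = (6 + q)*((-5 + q)/q) = (-5 + q)*(6 + q)/q)
j = 144 (j = (((1 - 2 - 30/(-2)) - 4) - 4)*24 = (((1 - 2 - 30*(-½)) - 4) - 4)*24 = (((1 - 2 + 15) - 4) - 4)*24 = ((14 - 4) - 4)*24 = (10 - 4)*24 = 6*24 = 144)
j² = 144² = 20736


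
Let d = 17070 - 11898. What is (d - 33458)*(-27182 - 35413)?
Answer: 1770562170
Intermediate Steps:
d = 5172
(d - 33458)*(-27182 - 35413) = (5172 - 33458)*(-27182 - 35413) = -28286*(-62595) = 1770562170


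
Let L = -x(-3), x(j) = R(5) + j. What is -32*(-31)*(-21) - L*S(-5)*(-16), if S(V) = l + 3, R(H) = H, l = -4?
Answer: -20800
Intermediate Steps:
S(V) = -1 (S(V) = -4 + 3 = -1)
x(j) = 5 + j
L = -2 (L = -(5 - 3) = -1*2 = -2)
-32*(-31)*(-21) - L*S(-5)*(-16) = -32*(-31)*(-21) - (-2*(-1))*(-16) = 992*(-21) - 2*(-16) = -20832 - 1*(-32) = -20832 + 32 = -20800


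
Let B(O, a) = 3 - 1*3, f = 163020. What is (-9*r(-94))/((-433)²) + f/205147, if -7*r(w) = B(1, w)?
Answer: 163020/205147 ≈ 0.79465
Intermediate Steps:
B(O, a) = 0 (B(O, a) = 3 - 3 = 0)
r(w) = 0 (r(w) = -⅐*0 = 0)
(-9*r(-94))/((-433)²) + f/205147 = (-9*0)/((-433)²) + 163020/205147 = 0/187489 + 163020*(1/205147) = 0*(1/187489) + 163020/205147 = 0 + 163020/205147 = 163020/205147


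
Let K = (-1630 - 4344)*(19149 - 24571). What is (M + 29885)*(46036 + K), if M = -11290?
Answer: 603167205080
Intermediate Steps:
K = 32391028 (K = -5974*(-5422) = 32391028)
(M + 29885)*(46036 + K) = (-11290 + 29885)*(46036 + 32391028) = 18595*32437064 = 603167205080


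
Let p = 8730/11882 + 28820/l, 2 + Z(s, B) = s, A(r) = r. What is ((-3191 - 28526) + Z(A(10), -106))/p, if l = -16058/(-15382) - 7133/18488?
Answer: -17628943862429081/24346333078887845 ≈ -0.72409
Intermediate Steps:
Z(s, B) = -2 + s
l = 93580249/142191208 (l = -16058*(-1/15382) - 7133*1/18488 = 8029/7691 - 7133/18488 = 93580249/142191208 ≈ 0.65813)
p = 24346333078887845/555960259309 (p = 8730/11882 + 28820/(93580249/142191208) = 8730*(1/11882) + 28820*(142191208/93580249) = 4365/5941 + 4097950614560/93580249 = 24346333078887845/555960259309 ≈ 43792.)
((-3191 - 28526) + Z(A(10), -106))/p = ((-3191 - 28526) + (-2 + 10))/(24346333078887845/555960259309) = (-31717 + 8)*(555960259309/24346333078887845) = -31709*555960259309/24346333078887845 = -17628943862429081/24346333078887845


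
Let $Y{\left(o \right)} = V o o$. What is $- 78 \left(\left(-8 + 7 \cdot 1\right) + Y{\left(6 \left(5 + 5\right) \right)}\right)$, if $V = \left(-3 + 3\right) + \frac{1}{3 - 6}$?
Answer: $93678$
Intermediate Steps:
$V = - \frac{1}{3}$ ($V = 0 + \frac{1}{-3} = 0 - \frac{1}{3} = - \frac{1}{3} \approx -0.33333$)
$Y{\left(o \right)} = - \frac{o^{2}}{3}$ ($Y{\left(o \right)} = - \frac{o}{3} o = - \frac{o^{2}}{3}$)
$- 78 \left(\left(-8 + 7 \cdot 1\right) + Y{\left(6 \left(5 + 5\right) \right)}\right) = - 78 \left(\left(-8 + 7 \cdot 1\right) - \frac{\left(6 \left(5 + 5\right)\right)^{2}}{3}\right) = - 78 \left(\left(-8 + 7\right) - \frac{\left(6 \cdot 10\right)^{2}}{3}\right) = - 78 \left(-1 - \frac{60^{2}}{3}\right) = - 78 \left(-1 - 1200\right) = \left(-78\right) \left(-1201\right) = 93678$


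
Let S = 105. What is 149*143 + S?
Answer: 21412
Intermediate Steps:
149*143 + S = 149*143 + 105 = 21307 + 105 = 21412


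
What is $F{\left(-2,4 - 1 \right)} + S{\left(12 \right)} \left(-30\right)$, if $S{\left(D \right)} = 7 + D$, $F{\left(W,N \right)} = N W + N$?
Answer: $-573$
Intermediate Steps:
$F{\left(W,N \right)} = N + N W$
$F{\left(-2,4 - 1 \right)} + S{\left(12 \right)} \left(-30\right) = \left(4 - 1\right) \left(1 - 2\right) + \left(7 + 12\right) \left(-30\right) = \left(4 - 1\right) \left(-1\right) + 19 \left(-30\right) = 3 \left(-1\right) - 570 = -3 - 570 = -573$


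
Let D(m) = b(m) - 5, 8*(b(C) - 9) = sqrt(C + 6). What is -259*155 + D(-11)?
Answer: -40141 + I*sqrt(5)/8 ≈ -40141.0 + 0.27951*I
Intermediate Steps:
b(C) = 9 + sqrt(6 + C)/8 (b(C) = 9 + sqrt(C + 6)/8 = 9 + sqrt(6 + C)/8)
D(m) = 4 + sqrt(6 + m)/8 (D(m) = (9 + sqrt(6 + m)/8) - 5 = 4 + sqrt(6 + m)/8)
-259*155 + D(-11) = -259*155 + (4 + sqrt(6 - 11)/8) = -40145 + (4 + sqrt(-5)/8) = -40145 + (4 + (I*sqrt(5))/8) = -40145 + (4 + I*sqrt(5)/8) = -40141 + I*sqrt(5)/8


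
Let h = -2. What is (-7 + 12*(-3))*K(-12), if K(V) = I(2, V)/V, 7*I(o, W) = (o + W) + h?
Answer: -43/7 ≈ -6.1429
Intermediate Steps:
I(o, W) = -2/7 + W/7 + o/7 (I(o, W) = ((o + W) - 2)/7 = ((W + o) - 2)/7 = (-2 + W + o)/7 = -2/7 + W/7 + o/7)
K(V) = 1/7 (K(V) = (-2/7 + V/7 + (1/7)*2)/V = (-2/7 + V/7 + 2/7)/V = (V/7)/V = 1/7)
(-7 + 12*(-3))*K(-12) = (-7 + 12*(-3))*(1/7) = (-7 - 36)*(1/7) = -43*1/7 = -43/7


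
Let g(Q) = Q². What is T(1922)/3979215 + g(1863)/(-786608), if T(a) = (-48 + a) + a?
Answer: -13807950102367/3130082352720 ≈ -4.4114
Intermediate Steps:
T(a) = -48 + 2*a
T(1922)/3979215 + g(1863)/(-786608) = (-48 + 2*1922)/3979215 + 1863²/(-786608) = (-48 + 3844)*(1/3979215) + 3470769*(-1/786608) = 3796*(1/3979215) - 3470769/786608 = 3796/3979215 - 3470769/786608 = -13807950102367/3130082352720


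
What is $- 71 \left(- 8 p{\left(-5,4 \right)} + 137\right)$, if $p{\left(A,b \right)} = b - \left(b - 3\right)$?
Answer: $-8023$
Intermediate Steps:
$p{\left(A,b \right)} = 3$ ($p{\left(A,b \right)} = b - \left(-3 + b\right) = 3$)
$- 71 \left(- 8 p{\left(-5,4 \right)} + 137\right) = - 71 \left(\left(-8\right) 3 + 137\right) = - 71 \left(-24 + 137\right) = \left(-71\right) 113 = -8023$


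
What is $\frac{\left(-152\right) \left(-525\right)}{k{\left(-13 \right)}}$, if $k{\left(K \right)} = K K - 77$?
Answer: $\frac{19950}{23} \approx 867.39$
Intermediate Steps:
$k{\left(K \right)} = -77 + K^{2}$ ($k{\left(K \right)} = K^{2} - 77 = -77 + K^{2}$)
$\frac{\left(-152\right) \left(-525\right)}{k{\left(-13 \right)}} = \frac{\left(-152\right) \left(-525\right)}{-77 + \left(-13\right)^{2}} = \frac{79800}{-77 + 169} = \frac{79800}{92} = 79800 \cdot \frac{1}{92} = \frac{19950}{23}$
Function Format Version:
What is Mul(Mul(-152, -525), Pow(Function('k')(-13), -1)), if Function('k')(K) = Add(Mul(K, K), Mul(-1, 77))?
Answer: Rational(19950, 23) ≈ 867.39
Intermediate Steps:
Function('k')(K) = Add(-77, Pow(K, 2)) (Function('k')(K) = Add(Pow(K, 2), -77) = Add(-77, Pow(K, 2)))
Mul(Mul(-152, -525), Pow(Function('k')(-13), -1)) = Mul(Mul(-152, -525), Pow(Add(-77, Pow(-13, 2)), -1)) = Mul(79800, Pow(Add(-77, 169), -1)) = Mul(79800, Pow(92, -1)) = Mul(79800, Rational(1, 92)) = Rational(19950, 23)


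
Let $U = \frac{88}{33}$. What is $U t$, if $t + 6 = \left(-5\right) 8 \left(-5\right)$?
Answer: $\frac{1552}{3} \approx 517.33$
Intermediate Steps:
$U = \frac{8}{3}$ ($U = 88 \cdot \frac{1}{33} = \frac{8}{3} \approx 2.6667$)
$t = 194$ ($t = -6 + \left(-5\right) 8 \left(-5\right) = -6 - -200 = -6 + 200 = 194$)
$U t = \frac{8}{3} \cdot 194 = \frac{1552}{3}$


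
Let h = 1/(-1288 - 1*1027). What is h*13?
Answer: -13/2315 ≈ -0.0056155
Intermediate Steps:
h = -1/2315 (h = 1/(-1288 - 1027) = 1/(-2315) = -1/2315 ≈ -0.00043197)
h*13 = -1/2315*13 = -13/2315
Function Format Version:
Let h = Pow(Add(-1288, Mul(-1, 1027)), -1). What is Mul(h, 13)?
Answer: Rational(-13, 2315) ≈ -0.0056155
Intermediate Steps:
h = Rational(-1, 2315) (h = Pow(Add(-1288, -1027), -1) = Pow(-2315, -1) = Rational(-1, 2315) ≈ -0.00043197)
Mul(h, 13) = Mul(Rational(-1, 2315), 13) = Rational(-13, 2315)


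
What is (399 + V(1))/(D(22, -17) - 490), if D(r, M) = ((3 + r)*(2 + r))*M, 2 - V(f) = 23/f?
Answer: -189/5345 ≈ -0.035360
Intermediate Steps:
V(f) = 2 - 23/f
D(r, M) = M*(2 + r)*(3 + r) (D(r, M) = ((2 + r)*(3 + r))*M = M*(2 + r)*(3 + r))
(399 + V(1))/(D(22, -17) - 490) = (399 + (2 - 23/1))/(-17*(6 + 22**2 + 5*22) - 490) = (399 + (2 - 23*1))/(-17*(6 + 484 + 110) - 490) = (399 + (2 - 23))/(-17*600 - 490) = (399 - 21)/(-10200 - 490) = 378/(-10690) = 378*(-1/10690) = -189/5345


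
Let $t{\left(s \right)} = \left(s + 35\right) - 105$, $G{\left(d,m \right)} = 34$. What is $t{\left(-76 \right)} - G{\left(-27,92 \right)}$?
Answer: $-180$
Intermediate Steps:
$t{\left(s \right)} = -70 + s$ ($t{\left(s \right)} = \left(35 + s\right) - 105 = -70 + s$)
$t{\left(-76 \right)} - G{\left(-27,92 \right)} = \left(-70 - 76\right) - 34 = -146 - 34 = -180$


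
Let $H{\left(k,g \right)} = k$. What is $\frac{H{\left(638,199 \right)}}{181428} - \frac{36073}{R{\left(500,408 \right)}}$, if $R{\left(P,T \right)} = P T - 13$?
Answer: $- \frac{3207254269}{18504476718} \approx -0.17332$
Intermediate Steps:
$R{\left(P,T \right)} = -13 + P T$
$\frac{H{\left(638,199 \right)}}{181428} - \frac{36073}{R{\left(500,408 \right)}} = \frac{638}{181428} - \frac{36073}{-13 + 500 \cdot 408} = 638 \cdot \frac{1}{181428} - \frac{36073}{-13 + 204000} = \frac{319}{90714} - \frac{36073}{203987} = - \frac{3207254269}{18504476718}$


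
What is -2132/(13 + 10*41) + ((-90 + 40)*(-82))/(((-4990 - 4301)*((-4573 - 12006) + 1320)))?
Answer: -100751608136/19989763029 ≈ -5.0402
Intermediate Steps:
-2132/(13 + 10*41) + ((-90 + 40)*(-82))/(((-4990 - 4301)*((-4573 - 12006) + 1320))) = -2132/(13 + 410) + (-50*(-82))/((-9291*(-16579 + 1320))) = -2132/423 + 4100/((-9291*(-15259))) = -2132*1/423 + 4100/141771369 = -2132/423 + 4100*(1/141771369) = -2132/423 + 4100/141771369 = -100751608136/19989763029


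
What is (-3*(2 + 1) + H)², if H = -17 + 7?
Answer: 361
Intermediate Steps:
H = -10
(-3*(2 + 1) + H)² = (-3*(2 + 1) - 10)² = (-3*3 - 10)² = (-9 - 10)² = (-19)² = 361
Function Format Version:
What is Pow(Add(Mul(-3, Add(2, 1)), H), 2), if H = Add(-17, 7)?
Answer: 361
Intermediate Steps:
H = -10
Pow(Add(Mul(-3, Add(2, 1)), H), 2) = Pow(Add(Mul(-3, Add(2, 1)), -10), 2) = Pow(Add(Mul(-3, 3), -10), 2) = Pow(Add(-9, -10), 2) = Pow(-19, 2) = 361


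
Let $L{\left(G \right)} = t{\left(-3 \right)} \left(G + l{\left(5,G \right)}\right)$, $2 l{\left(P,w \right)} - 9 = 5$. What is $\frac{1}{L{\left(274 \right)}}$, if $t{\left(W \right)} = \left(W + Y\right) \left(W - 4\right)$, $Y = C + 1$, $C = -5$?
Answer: $\frac{1}{13769} \approx 7.2627 \cdot 10^{-5}$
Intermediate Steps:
$Y = -4$ ($Y = -5 + 1 = -4$)
$l{\left(P,w \right)} = 7$ ($l{\left(P,w \right)} = \frac{9}{2} + \frac{1}{2} \cdot 5 = \frac{9}{2} + \frac{5}{2} = 7$)
$t{\left(W \right)} = \left(-4 + W\right)^{2}$ ($t{\left(W \right)} = \left(W - 4\right) \left(W - 4\right) = \left(-4 + W\right) \left(-4 + W\right) = \left(-4 + W\right)^{2}$)
$L{\left(G \right)} = 343 + 49 G$ ($L{\left(G \right)} = \left(16 + \left(-3\right)^{2} - -24\right) \left(G + 7\right) = \left(16 + 9 + 24\right) \left(7 + G\right) = 49 \left(7 + G\right) = 343 + 49 G$)
$\frac{1}{L{\left(274 \right)}} = \frac{1}{343 + 49 \cdot 274} = \frac{1}{343 + 13426} = \frac{1}{13769}$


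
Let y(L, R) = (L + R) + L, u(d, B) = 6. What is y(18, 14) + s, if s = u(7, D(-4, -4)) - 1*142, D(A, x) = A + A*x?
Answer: -86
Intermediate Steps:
y(L, R) = R + 2*L
s = -136 (s = 6 - 1*142 = 6 - 142 = -136)
y(18, 14) + s = (14 + 2*18) - 136 = (14 + 36) - 136 = 50 - 136 = -86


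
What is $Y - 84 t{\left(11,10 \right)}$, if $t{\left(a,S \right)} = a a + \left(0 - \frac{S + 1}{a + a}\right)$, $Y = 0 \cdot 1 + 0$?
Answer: $-10122$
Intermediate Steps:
$Y = 0$ ($Y = 0 + 0 = 0$)
$t{\left(a,S \right)} = a^{2} - \frac{1 + S}{2 a}$ ($t{\left(a,S \right)} = a^{2} + \left(0 - \frac{1 + S}{2 a}\right) = a^{2} - \frac{1 + S}{2 a}$)
$Y - 84 t{\left(11,10 \right)} = 0 - 84 \frac{-1 - 10 + 2 \cdot 11^{3}}{2 \cdot 11} = 0 - 84 \cdot \frac{1}{2} \cdot \frac{1}{11} \left(-1 - 10 + 2 \cdot 1331\right) = 0 - 84 \cdot \frac{1}{2} \cdot \frac{1}{11} \left(-1 - 10 + 2662\right) = 0 - 84 \cdot \frac{1}{2} \cdot \frac{1}{11} \cdot 2651 = 0 - 10122 = -10122$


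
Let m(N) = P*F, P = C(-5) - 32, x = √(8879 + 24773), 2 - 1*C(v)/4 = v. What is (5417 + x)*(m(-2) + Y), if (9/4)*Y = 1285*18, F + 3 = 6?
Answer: 55621756 + 20536*√8413 ≈ 5.7505e+7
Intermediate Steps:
C(v) = 8 - 4*v
F = 3 (F = -3 + 6 = 3)
x = 2*√8413 (x = √33652 = 2*√8413 ≈ 183.44)
Y = 10280 (Y = 4*(1285*18)/9 = (4/9)*23130 = 10280)
P = -4 (P = (8 - 4*(-5)) - 32 = (8 + 20) - 32 = 28 - 32 = -4)
m(N) = -12 (m(N) = -4*3 = -12)
(5417 + x)*(m(-2) + Y) = (5417 + 2*√8413)*(-12 + 10280) = (5417 + 2*√8413)*10268 = 55621756 + 20536*√8413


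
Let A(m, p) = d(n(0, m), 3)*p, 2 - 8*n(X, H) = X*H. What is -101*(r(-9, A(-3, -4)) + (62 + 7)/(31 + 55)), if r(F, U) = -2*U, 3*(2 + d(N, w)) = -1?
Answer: 465509/258 ≈ 1804.3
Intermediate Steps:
n(X, H) = ¼ - H*X/8 (n(X, H) = ¼ - X*H/8 = ¼ - H*X/8)
d(N, w) = -7/3 (d(N, w) = -2 + (⅓)*(-1) = -2 - ⅓ = -7/3)
A(m, p) = -7*p/3
-101*(r(-9, A(-3, -4)) + (62 + 7)/(31 + 55)) = -101*(-(-14)*(-4)/3 + (62 + 7)/(31 + 55)) = -101*(-2*28/3 + 69/86) = -101*(-56/3 + 69*(1/86)) = -101*(-56/3 + 69/86) = -101*(-4609/258) = 465509/258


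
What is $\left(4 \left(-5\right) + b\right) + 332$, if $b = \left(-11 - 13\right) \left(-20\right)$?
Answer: $792$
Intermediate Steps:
$b = 480$ ($b = \left(-24\right) \left(-20\right) = 480$)
$\left(4 \left(-5\right) + b\right) + 332 = \left(4 \left(-5\right) + 480\right) + 332 = \left(-20 + 480\right) + 332 = 460 + 332 = 792$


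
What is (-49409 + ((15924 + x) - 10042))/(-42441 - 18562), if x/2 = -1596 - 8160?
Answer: 63039/61003 ≈ 1.0334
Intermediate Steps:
x = -19512 (x = 2*(-1596 - 8160) = 2*(-9756) = -19512)
(-49409 + ((15924 + x) - 10042))/(-42441 - 18562) = (-49409 + ((15924 - 19512) - 10042))/(-42441 - 18562) = (-49409 + (-3588 - 10042))/(-61003) = (-49409 - 13630)*(-1/61003) = -63039*(-1/61003) = 63039/61003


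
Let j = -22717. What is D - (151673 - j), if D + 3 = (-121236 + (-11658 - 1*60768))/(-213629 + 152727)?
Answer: -5310344412/30451 ≈ -1.7439e+5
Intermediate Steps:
D = 5478/30451 (D = -3 + (-121236 + (-11658 - 1*60768))/(-213629 + 152727) = -3 + (-121236 + (-11658 - 60768))/(-60902) = -3 + (-121236 - 72426)*(-1/60902) = -3 - 193662*(-1/60902) = -3 + 96831/30451 = 5478/30451 ≈ 0.17990)
D - (151673 - j) = 5478/30451 - (151673 - 1*(-22717)) = 5478/30451 - (151673 + 22717) = 5478/30451 - 1*174390 = 5478/30451 - 174390 = -5310344412/30451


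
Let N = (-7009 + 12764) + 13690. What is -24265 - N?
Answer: -43710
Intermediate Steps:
N = 19445 (N = 5755 + 13690 = 19445)
-24265 - N = -24265 - 1*19445 = -24265 - 19445 = -43710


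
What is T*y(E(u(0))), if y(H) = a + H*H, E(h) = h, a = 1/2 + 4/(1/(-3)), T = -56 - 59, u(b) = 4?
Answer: -1035/2 ≈ -517.50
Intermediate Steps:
T = -115
a = -23/2 (a = 1*(½) + 4/(-⅓) = ½ + 4*(-3) = ½ - 12 = -23/2 ≈ -11.500)
y(H) = -23/2 + H² (y(H) = -23/2 + H*H = -23/2 + H²)
T*y(E(u(0))) = -115*(-23/2 + 4²) = -115*(-23/2 + 16) = -115*9/2 = -1035/2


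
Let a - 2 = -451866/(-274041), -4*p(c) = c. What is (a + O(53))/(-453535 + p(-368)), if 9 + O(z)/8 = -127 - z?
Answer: 137783348/41420657721 ≈ 0.0033264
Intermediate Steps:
O(z) = -1088 - 8*z (O(z) = -72 + 8*(-127 - z) = -72 + (-1016 - 8*z) = -1088 - 8*z)
p(c) = -c/4
a = 333316/91347 (a = 2 - 451866/(-274041) = 2 - 451866*(-1/274041) = 2 + 150622/91347 = 333316/91347 ≈ 3.6489)
(a + O(53))/(-453535 + p(-368)) = (333316/91347 + (-1088 - 8*53))/(-453535 - ¼*(-368)) = (333316/91347 + (-1088 - 424))/(-453535 + 92) = (333316/91347 - 1512)/(-453443) = -137783348/91347*(-1/453443) = 137783348/41420657721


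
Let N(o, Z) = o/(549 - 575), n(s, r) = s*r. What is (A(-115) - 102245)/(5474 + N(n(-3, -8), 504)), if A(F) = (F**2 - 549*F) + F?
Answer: -6760/1423 ≈ -4.7505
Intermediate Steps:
n(s, r) = r*s
A(F) = F**2 - 548*F
N(o, Z) = -o/26 (N(o, Z) = o/(-26) = -o/26)
(A(-115) - 102245)/(5474 + N(n(-3, -8), 504)) = (-115*(-548 - 115) - 102245)/(5474 - (-4)*(-3)/13) = (-115*(-663) - 102245)/(5474 - 1/26*24) = (76245 - 102245)/(5474 - 12/13) = -26000/71150/13 = -26000*13/71150 = -6760/1423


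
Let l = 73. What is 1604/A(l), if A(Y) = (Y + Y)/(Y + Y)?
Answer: 1604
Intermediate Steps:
A(Y) = 1 (A(Y) = (2*Y)/((2*Y)) = (2*Y)*(1/(2*Y)) = 1)
1604/A(l) = 1604/1 = 1604*1 = 1604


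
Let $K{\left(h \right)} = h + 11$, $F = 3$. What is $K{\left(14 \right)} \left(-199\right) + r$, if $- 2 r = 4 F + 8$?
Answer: $-4985$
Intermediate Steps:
$r = -10$ ($r = - \frac{4 \cdot 3 + 8}{2} = - \frac{12 + 8}{2} = \left(- \frac{1}{2}\right) 20 = -10$)
$K{\left(h \right)} = 11 + h$
$K{\left(14 \right)} \left(-199\right) + r = \left(11 + 14\right) \left(-199\right) - 10 = 25 \left(-199\right) - 10 = -4975 - 10 = -4985$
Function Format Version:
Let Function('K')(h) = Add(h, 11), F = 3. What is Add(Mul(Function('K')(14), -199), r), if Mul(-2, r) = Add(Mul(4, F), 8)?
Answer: -4985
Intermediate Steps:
r = -10 (r = Mul(Rational(-1, 2), Add(Mul(4, 3), 8)) = Mul(Rational(-1, 2), Add(12, 8)) = Mul(Rational(-1, 2), 20) = -10)
Function('K')(h) = Add(11, h)
Add(Mul(Function('K')(14), -199), r) = Add(Mul(Add(11, 14), -199), -10) = Add(Mul(25, -199), -10) = Add(-4975, -10) = -4985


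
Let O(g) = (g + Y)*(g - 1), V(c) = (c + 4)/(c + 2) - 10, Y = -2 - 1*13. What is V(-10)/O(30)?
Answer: -37/1740 ≈ -0.021264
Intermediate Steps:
Y = -15 (Y = -2 - 13 = -15)
V(c) = -10 + (4 + c)/(2 + c) (V(c) = (4 + c)/(2 + c) - 10 = -10 + (4 + c)/(2 + c))
O(g) = (-1 + g)*(-15 + g) (O(g) = (g - 15)*(g - 1) = (-15 + g)*(-1 + g) = (-1 + g)*(-15 + g))
V(-10)/O(30) = ((-16 - 9*(-10))/(2 - 10))/(15 + 30² - 16*30) = ((-16 + 90)/(-8))/(15 + 900 - 480) = -⅛*74/435 = -37/4*1/435 = -37/1740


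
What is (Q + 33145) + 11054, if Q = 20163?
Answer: 64362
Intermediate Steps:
(Q + 33145) + 11054 = (20163 + 33145) + 11054 = 53308 + 11054 = 64362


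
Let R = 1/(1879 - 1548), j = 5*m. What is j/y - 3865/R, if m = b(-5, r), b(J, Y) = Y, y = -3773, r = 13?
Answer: -4826855560/3773 ≈ -1.2793e+6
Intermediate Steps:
m = 13
j = 65 (j = 5*13 = 65)
R = 1/331 ≈ 0.0030211
j/y - 3865/R = 65/(-3773) - 3865/1/331 = 65*(-1/3773) - 3865*331 = -65/3773 - 1279315 = -4826855560/3773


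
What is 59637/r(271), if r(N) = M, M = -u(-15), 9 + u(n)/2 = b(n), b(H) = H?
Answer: 19879/16 ≈ 1242.4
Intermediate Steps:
u(n) = -18 + 2*n
M = 48 (M = -(-18 + 2*(-15)) = -(-18 - 30) = -1*(-48) = 48)
r(N) = 48
59637/r(271) = 59637/48 = 59637*(1/48) = 19879/16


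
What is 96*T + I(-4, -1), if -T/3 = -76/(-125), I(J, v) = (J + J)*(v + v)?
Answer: -19888/125 ≈ -159.10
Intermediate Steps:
I(J, v) = 4*J*v (I(J, v) = (2*J)*(2*v) = 4*J*v)
T = -228/125 (T = -(-228)/(-125) = -(-228)*(-1)/125 = -3*76/125 = -228/125 ≈ -1.8240)
96*T + I(-4, -1) = 96*(-228/125) + 4*(-4)*(-1) = -21888/125 + 16 = -19888/125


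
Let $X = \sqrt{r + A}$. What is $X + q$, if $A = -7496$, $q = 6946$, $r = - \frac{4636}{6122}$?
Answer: $6946 + \frac{i \sqrt{70242524014}}{3061} \approx 6946.0 + 86.584 i$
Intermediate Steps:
$r = - \frac{2318}{3061}$ ($r = \left(-4636\right) \frac{1}{6122} = - \frac{2318}{3061} \approx -0.75727$)
$X = \frac{i \sqrt{70242524014}}{3061}$ ($X = \sqrt{- \frac{2318}{3061} - 7496} = \sqrt{- \frac{22947574}{3061}} = \frac{i \sqrt{70242524014}}{3061} \approx 86.584 i$)
$X + q = \frac{i \sqrt{70242524014}}{3061} + 6946 = 6946 + \frac{i \sqrt{70242524014}}{3061}$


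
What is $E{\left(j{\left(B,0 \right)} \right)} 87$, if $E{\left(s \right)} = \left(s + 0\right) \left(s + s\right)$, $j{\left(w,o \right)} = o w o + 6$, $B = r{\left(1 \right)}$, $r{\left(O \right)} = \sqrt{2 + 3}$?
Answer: $6264$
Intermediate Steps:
$r{\left(O \right)} = \sqrt{5}$
$B = \sqrt{5} \approx 2.2361$
$j{\left(w,o \right)} = 6 + w o^{2}$ ($j{\left(w,o \right)} = w o^{2} + 6 = 6 + w o^{2}$)
$E{\left(s \right)} = 2 s^{2}$ ($E{\left(s \right)} = s 2 s = 2 s^{2}$)
$E{\left(j{\left(B,0 \right)} \right)} 87 = 2 \left(6 + \sqrt{5} \cdot 0^{2}\right)^{2} \cdot 87 = 2 \left(6 + \sqrt{5} \cdot 0\right)^{2} \cdot 87 = 2 \left(6 + 0\right)^{2} \cdot 87 = 2 \cdot 6^{2} \cdot 87 = 2 \cdot 36 \cdot 87 = 72 \cdot 87 = 6264$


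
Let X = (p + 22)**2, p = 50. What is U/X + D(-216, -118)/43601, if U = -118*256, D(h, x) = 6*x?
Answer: -349780/59859 ≈ -5.8434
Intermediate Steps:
U = -30208
X = 5184 (X = (50 + 22)**2 = 72**2 = 5184)
U/X + D(-216, -118)/43601 = -30208/5184 + (6*(-118))/43601 = -30208*1/5184 - 708*1/43601 = -472/81 - 12/739 = -349780/59859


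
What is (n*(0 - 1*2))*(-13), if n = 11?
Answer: 286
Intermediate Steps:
(n*(0 - 1*2))*(-13) = (11*(0 - 1*2))*(-13) = (11*(0 - 2))*(-13) = (11*(-2))*(-13) = -22*(-13) = 286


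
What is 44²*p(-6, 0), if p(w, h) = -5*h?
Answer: 0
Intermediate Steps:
44²*p(-6, 0) = 44²*(-5*0) = 1936*0 = 0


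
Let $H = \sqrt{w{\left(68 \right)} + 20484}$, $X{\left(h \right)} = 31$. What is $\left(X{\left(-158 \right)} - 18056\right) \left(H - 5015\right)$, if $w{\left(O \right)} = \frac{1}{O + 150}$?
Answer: $90395375 - \frac{18025 \sqrt{973481834}}{218} \approx 8.7816 \cdot 10^{7}$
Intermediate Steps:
$w{\left(O \right)} = \frac{1}{150 + O}$
$H = \frac{\sqrt{973481834}}{218}$ ($H = \sqrt{\frac{1}{150 + 68} + 20484} = \sqrt{\frac{1}{218} + 20484} = \sqrt{\frac{4465513}{218}} = \frac{\sqrt{973481834}}{218} \approx 143.12$)
$\left(X{\left(-158 \right)} - 18056\right) \left(H - 5015\right) = \left(31 - 18056\right) \left(\frac{\sqrt{973481834}}{218} - 5015\right) = - 18025 \left(-5015 + \frac{\sqrt{973481834}}{218}\right) = 90395375 - \frac{18025 \sqrt{973481834}}{218}$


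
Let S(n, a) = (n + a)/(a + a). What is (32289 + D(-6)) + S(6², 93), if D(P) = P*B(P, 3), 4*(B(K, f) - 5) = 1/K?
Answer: 4000233/124 ≈ 32260.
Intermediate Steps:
S(n, a) = (a + n)/(2*a) (S(n, a) = (a + n)/((2*a)) = (a + n)*(1/(2*a)) = (a + n)/(2*a))
B(K, f) = 5 + 1/(4*K)
D(P) = P*(5 + 1/(4*P))
(32289 + D(-6)) + S(6², 93) = (32289 + (¼ + 5*(-6))) + (½)*(93 + 6²)/93 = (32289 + (¼ - 30)) + (½)*(1/93)*(93 + 36) = (32289 - 119/4) + (½)*(1/93)*129 = 129037/4 + 43/62 = 4000233/124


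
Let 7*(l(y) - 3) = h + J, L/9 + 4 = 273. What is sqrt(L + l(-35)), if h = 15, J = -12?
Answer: sqrt(118797)/7 ≈ 49.238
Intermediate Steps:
L = 2421 (L = -36 + 9*273 = -36 + 2457 = 2421)
l(y) = 24/7 (l(y) = 3 + (15 - 12)/7 = 3 + (1/7)*3 = 3 + 3/7 = 24/7)
sqrt(L + l(-35)) = sqrt(2421 + 24/7) = sqrt(16971/7) = sqrt(118797)/7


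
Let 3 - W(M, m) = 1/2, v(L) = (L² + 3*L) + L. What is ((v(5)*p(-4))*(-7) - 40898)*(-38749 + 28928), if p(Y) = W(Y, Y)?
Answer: 818786591/2 ≈ 4.0939e+8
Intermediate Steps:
v(L) = L² + 4*L
W(M, m) = 5/2 (W(M, m) = 3 - 1/2 = 3 - 1*½ = 3 - ½ = 5/2)
p(Y) = 5/2
((v(5)*p(-4))*(-7) - 40898)*(-38749 + 28928) = (((5*(4 + 5))*(5/2))*(-7) - 40898)*(-38749 + 28928) = (((5*9)*(5/2))*(-7) - 40898)*(-9821) = ((45*(5/2))*(-7) - 40898)*(-9821) = ((225/2)*(-7) - 40898)*(-9821) = (-1575/2 - 40898)*(-9821) = -83371/2*(-9821) = 818786591/2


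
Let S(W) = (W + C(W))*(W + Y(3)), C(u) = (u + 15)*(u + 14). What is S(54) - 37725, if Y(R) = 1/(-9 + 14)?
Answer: 1097541/5 ≈ 2.1951e+5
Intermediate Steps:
Y(R) = ⅕ (Y(R) = 1/5 = ⅕)
C(u) = (14 + u)*(15 + u) (C(u) = (15 + u)*(14 + u) = (14 + u)*(15 + u))
S(W) = (⅕ + W)*(210 + W² + 30*W) (S(W) = (W + (210 + W² + 29*W))*(W + ⅕) = (210 + W² + 30*W)*(⅕ + W) = (⅕ + W)*(210 + W² + 30*W))
S(54) - 37725 = (42 + 54³ + 216*54 + (151/5)*54²) - 37725 = (42 + 157464 + 11664 + (151/5)*2916) - 37725 = (42 + 157464 + 11664 + 440316/5) - 37725 = 1286166/5 - 37725 = 1097541/5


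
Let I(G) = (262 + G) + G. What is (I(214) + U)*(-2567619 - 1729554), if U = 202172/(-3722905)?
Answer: -11037728356760094/3722905 ≈ -2.9648e+9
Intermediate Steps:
U = -202172/3722905 (U = 202172*(-1/3722905) = -202172/3722905 ≈ -0.054305)
I(G) = 262 + 2*G
(I(214) + U)*(-2567619 - 1729554) = ((262 + 2*214) - 202172/3722905)*(-2567619 - 1729554) = ((262 + 428) - 202172/3722905)*(-4297173) = (690 - 202172/3722905)*(-4297173) = (2568602278/3722905)*(-4297173) = -11037728356760094/3722905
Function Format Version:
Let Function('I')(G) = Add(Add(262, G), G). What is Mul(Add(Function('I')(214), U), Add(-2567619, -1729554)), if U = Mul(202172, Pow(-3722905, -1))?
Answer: Rational(-11037728356760094, 3722905) ≈ -2.9648e+9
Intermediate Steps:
U = Rational(-202172, 3722905) (U = Mul(202172, Rational(-1, 3722905)) = Rational(-202172, 3722905) ≈ -0.054305)
Function('I')(G) = Add(262, Mul(2, G))
Mul(Add(Function('I')(214), U), Add(-2567619, -1729554)) = Mul(Add(Add(262, Mul(2, 214)), Rational(-202172, 3722905)), Add(-2567619, -1729554)) = Mul(Add(Add(262, 428), Rational(-202172, 3722905)), -4297173) = Mul(Add(690, Rational(-202172, 3722905)), -4297173) = Mul(Rational(2568602278, 3722905), -4297173) = Rational(-11037728356760094, 3722905)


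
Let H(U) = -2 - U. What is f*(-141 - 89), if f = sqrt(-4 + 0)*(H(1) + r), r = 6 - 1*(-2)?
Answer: -2300*I ≈ -2300.0*I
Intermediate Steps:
r = 8 (r = 6 + 2 = 8)
f = 10*I (f = sqrt(-4 + 0)*((-2 - 1*1) + 8) = sqrt(-4)*((-2 - 1) + 8) = (2*I)*(-3 + 8) = (2*I)*5 = 10*I ≈ 10.0*I)
f*(-141 - 89) = (10*I)*(-141 - 89) = (10*I)*(-230) = -2300*I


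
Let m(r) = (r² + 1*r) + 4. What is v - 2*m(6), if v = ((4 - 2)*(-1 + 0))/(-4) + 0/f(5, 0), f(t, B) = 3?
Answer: -183/2 ≈ -91.500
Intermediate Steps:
v = ½ (v = ((4 - 2)*(-1 + 0))/(-4) + 0/3 = (2*(-1))*(-¼) + 0*(⅓) = -2*(-¼) + 0 = ½ + 0 = ½ ≈ 0.50000)
m(r) = 4 + r + r² (m(r) = (r² + r) + 4 = (r + r²) + 4 = 4 + r + r²)
v - 2*m(6) = ½ - 2*(4 + 6 + 6²) = ½ - 2*(4 + 6 + 36) = ½ - 2*46 = ½ - 92 = -183/2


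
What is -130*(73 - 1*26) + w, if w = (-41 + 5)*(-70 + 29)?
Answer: -4634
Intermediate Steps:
w = 1476 (w = -36*(-41) = 1476)
-130*(73 - 1*26) + w = -130*(73 - 1*26) + 1476 = -130*(73 - 26) + 1476 = -130*47 + 1476 = -6110 + 1476 = -4634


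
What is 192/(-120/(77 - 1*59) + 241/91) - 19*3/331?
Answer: -17412225/363107 ≈ -47.953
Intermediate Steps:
192/(-120/(77 - 1*59) + 241/91) - 19*3/331 = 192/(-120/(77 - 59) + 241*(1/91)) - 57*1/331 = 192/(-120/18 + 241/91) - 57/331 = 192/(-120*1/18 + 241/91) - 57/331 = 192/(-20/3 + 241/91) - 57/331 = 192/(-1097/273) - 57/331 = 192*(-273/1097) - 57/331 = -52416/1097 - 57/331 = -17412225/363107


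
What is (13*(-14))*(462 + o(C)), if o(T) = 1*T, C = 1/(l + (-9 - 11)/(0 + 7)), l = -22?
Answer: -7314671/87 ≈ -84077.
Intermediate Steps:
C = -7/174 (C = 1/(-22 + (-9 - 11)/(0 + 7)) = 1/(-22 - 20/7) = 1/(-174/7) = -7/174 ≈ -0.040230)
o(T) = T
(13*(-14))*(462 + o(C)) = (13*(-14))*(462 - 7/174) = -182*80381/174 = -7314671/87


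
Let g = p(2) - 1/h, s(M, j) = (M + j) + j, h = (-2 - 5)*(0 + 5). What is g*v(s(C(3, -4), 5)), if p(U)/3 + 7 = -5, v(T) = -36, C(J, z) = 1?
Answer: 45324/35 ≈ 1295.0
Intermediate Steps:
h = -35 (h = -7*5 = -35)
s(M, j) = M + 2*j
p(U) = -36 (p(U) = -21 + 3*(-5) = -21 - 15 = -36)
g = -1259/35 (g = -36 - 1/(-35) = -36 - 1*(-1/35) = -36 + 1/35 = -1259/35 ≈ -35.971)
g*v(s(C(3, -4), 5)) = -1259/35*(-36) = 45324/35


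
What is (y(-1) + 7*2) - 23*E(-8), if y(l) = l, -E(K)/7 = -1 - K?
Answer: 1140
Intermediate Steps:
E(K) = 7 + 7*K (E(K) = -7*(-1 - K) = 7 + 7*K)
(y(-1) + 7*2) - 23*E(-8) = (-1 + 7*2) - 23*(7 + 7*(-8)) = (-1 + 14) - 23*(7 - 56) = 13 - 23*(-49) = 13 + 1127 = 1140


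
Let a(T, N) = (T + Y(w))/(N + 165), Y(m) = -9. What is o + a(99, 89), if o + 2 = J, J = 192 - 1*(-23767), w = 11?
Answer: 3042584/127 ≈ 23957.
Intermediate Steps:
J = 23959 (J = 192 + 23767 = 23959)
a(T, N) = (-9 + T)/(165 + N) (a(T, N) = (T - 9)/(N + 165) = (-9 + T)/(165 + N))
o = 23957 (o = -2 + 23959 = 23957)
o + a(99, 89) = 23957 + (-9 + 99)/(165 + 89) = 23957 + 90/254 = 23957 + (1/254)*90 = 23957 + 45/127 = 3042584/127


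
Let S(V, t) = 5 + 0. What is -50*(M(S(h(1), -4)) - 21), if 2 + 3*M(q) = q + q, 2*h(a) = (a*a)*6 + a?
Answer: 2750/3 ≈ 916.67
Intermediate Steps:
h(a) = a/2 + 3*a² (h(a) = ((a*a)*6 + a)/2 = (a²*6 + a)/2 = (6*a² + a)/2 = (a + 6*a²)/2 = a/2 + 3*a²)
S(V, t) = 5
M(q) = -⅔ + 2*q/3 (M(q) = -⅔ + (q + q)/3 = -⅔ + (2*q)/3 = -⅔ + 2*q/3)
-50*(M(S(h(1), -4)) - 21) = -50*((-⅔ + (⅔)*5) - 21) = -50*((-⅔ + 10/3) - 21) = -50*(8/3 - 21) = -50*(-55/3) = 2750/3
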